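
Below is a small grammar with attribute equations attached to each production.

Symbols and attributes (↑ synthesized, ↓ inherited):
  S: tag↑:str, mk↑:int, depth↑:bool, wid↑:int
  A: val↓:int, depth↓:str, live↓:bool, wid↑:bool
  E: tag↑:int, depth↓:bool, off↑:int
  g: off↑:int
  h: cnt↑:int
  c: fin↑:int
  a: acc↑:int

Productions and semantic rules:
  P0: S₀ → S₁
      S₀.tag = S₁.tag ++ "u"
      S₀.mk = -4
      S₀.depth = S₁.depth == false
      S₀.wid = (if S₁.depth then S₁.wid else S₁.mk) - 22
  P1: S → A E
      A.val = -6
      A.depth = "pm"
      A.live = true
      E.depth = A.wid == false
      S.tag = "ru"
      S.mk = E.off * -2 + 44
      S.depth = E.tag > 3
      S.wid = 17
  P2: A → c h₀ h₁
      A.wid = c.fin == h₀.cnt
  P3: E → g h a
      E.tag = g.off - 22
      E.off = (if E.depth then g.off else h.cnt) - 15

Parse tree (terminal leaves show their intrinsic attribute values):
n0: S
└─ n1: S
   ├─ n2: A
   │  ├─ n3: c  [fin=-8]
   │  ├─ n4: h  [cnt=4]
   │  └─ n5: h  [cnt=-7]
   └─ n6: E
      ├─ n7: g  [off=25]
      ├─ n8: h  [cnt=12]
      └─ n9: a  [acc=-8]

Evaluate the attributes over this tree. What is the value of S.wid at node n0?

1. n2.val = -6  [-6]
2. n2.depth = "pm"  ["pm"]
3. n2.live = true  [true]
4. n3.fin = -8  [terminal]
5. n4.cnt = 4  [terminal]
6. n5.cnt = -7  [terminal]
7. n2.wid = false  [c.fin == h₀.cnt]
8. n6.depth = true  [A.wid == false]
9. n7.off = 25  [terminal]
10. n8.cnt = 12  [terminal]
11. n9.acc = -8  [terminal]
12. n6.tag = 3  [g.off - 22]
13. n6.off = 10  [(if E.depth then g.off else h.cnt) - 15]
14. n1.tag = "ru"  ["ru"]
15. n1.mk = 24  [E.off * -2 + 44]
16. n1.depth = false  [E.tag > 3]
17. n1.wid = 17  [17]
18. n0.tag = "ruu"  [S₁.tag ++ "u"]
19. n0.mk = -4  [-4]
20. n0.depth = true  [S₁.depth == false]
21. n0.wid = 2  [(if S₁.depth then S₁.wid else S₁.mk) - 22]

2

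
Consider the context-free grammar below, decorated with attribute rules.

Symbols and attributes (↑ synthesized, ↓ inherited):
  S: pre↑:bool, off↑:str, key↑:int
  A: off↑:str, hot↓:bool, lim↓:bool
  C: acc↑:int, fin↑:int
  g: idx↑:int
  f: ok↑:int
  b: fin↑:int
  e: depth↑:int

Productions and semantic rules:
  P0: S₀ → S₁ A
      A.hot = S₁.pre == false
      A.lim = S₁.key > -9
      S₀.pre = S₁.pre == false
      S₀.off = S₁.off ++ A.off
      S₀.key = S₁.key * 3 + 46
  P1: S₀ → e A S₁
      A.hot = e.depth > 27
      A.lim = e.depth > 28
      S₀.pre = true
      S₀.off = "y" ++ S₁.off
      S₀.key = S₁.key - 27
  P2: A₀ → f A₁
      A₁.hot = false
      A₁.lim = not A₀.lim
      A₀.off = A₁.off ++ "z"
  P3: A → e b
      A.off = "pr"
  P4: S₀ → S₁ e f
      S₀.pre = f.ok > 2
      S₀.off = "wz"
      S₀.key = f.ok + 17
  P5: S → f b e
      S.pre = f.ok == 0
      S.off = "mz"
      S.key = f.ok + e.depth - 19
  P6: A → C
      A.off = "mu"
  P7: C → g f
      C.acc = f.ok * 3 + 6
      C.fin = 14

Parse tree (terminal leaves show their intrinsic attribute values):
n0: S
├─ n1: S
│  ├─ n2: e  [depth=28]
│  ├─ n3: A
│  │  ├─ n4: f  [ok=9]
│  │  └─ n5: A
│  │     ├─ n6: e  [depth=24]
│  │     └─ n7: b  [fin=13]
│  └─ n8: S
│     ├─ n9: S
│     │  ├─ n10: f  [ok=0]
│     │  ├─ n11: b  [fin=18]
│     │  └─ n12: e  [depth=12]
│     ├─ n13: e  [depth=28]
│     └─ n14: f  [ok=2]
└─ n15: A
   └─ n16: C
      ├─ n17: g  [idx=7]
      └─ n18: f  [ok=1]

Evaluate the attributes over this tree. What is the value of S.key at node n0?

1. n2.depth = 28  [terminal]
2. n3.hot = true  [e.depth > 27]
3. n3.lim = false  [e.depth > 28]
4. n4.ok = 9  [terminal]
5. n5.hot = false  [false]
6. n5.lim = true  [not A₀.lim]
7. n6.depth = 24  [terminal]
8. n7.fin = 13  [terminal]
9. n5.off = "pr"  ["pr"]
10. n3.off = "prz"  [A₁.off ++ "z"]
11. n10.ok = 0  [terminal]
12. n11.fin = 18  [terminal]
13. n12.depth = 12  [terminal]
14. n9.pre = true  [f.ok == 0]
15. n9.off = "mz"  ["mz"]
16. n9.key = -7  [f.ok + e.depth - 19]
17. n13.depth = 28  [terminal]
18. n14.ok = 2  [terminal]
19. n8.pre = false  [f.ok > 2]
20. n8.off = "wz"  ["wz"]
21. n8.key = 19  [f.ok + 17]
22. n1.pre = true  [true]
23. n1.off = "ywz"  ["y" ++ S₁.off]
24. n1.key = -8  [S₁.key - 27]
25. n15.hot = false  [S₁.pre == false]
26. n15.lim = true  [S₁.key > -9]
27. n17.idx = 7  [terminal]
28. n18.ok = 1  [terminal]
29. n16.acc = 9  [f.ok * 3 + 6]
30. n16.fin = 14  [14]
31. n15.off = "mu"  ["mu"]
32. n0.pre = false  [S₁.pre == false]
33. n0.off = "ywzmu"  [S₁.off ++ A.off]
34. n0.key = 22  [S₁.key * 3 + 46]

22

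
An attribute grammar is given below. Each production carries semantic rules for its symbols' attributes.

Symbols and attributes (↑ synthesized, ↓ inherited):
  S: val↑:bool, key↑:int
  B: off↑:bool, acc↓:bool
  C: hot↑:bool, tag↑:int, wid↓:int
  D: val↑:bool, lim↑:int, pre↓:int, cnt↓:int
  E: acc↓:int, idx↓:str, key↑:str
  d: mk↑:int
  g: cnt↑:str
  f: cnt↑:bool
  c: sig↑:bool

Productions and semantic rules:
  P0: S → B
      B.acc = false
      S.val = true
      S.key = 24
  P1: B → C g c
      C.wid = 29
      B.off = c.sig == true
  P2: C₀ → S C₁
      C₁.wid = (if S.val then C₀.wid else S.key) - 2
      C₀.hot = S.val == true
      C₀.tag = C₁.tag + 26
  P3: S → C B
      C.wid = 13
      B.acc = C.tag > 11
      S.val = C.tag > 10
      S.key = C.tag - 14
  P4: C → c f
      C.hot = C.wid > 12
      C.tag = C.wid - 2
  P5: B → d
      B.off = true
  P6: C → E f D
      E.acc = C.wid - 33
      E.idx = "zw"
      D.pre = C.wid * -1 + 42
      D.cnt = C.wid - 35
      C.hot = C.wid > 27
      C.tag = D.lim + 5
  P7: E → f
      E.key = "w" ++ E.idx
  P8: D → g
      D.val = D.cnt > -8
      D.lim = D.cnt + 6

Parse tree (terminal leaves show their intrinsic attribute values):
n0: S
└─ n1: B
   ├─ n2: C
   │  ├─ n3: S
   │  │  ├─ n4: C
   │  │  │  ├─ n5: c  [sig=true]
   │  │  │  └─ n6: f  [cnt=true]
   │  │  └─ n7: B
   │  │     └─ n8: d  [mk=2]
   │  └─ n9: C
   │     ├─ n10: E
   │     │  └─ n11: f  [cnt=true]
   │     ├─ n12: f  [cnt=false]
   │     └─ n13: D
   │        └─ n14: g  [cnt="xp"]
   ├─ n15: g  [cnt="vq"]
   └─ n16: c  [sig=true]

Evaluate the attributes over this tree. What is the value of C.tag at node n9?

3

1. n1.acc = false  [false]
2. n2.wid = 29  [29]
3. n4.wid = 13  [13]
4. n5.sig = true  [terminal]
5. n6.cnt = true  [terminal]
6. n4.hot = true  [C.wid > 12]
7. n4.tag = 11  [C.wid - 2]
8. n7.acc = false  [C.tag > 11]
9. n8.mk = 2  [terminal]
10. n7.off = true  [true]
11. n3.val = true  [C.tag > 10]
12. n3.key = -3  [C.tag - 14]
13. n9.wid = 27  [(if S.val then C₀.wid else S.key) - 2]
14. n10.acc = -6  [C.wid - 33]
15. n10.idx = "zw"  ["zw"]
16. n11.cnt = true  [terminal]
17. n10.key = "wzw"  ["w" ++ E.idx]
18. n12.cnt = false  [terminal]
19. n13.pre = 15  [C.wid * -1 + 42]
20. n13.cnt = -8  [C.wid - 35]
21. n14.cnt = "xp"  [terminal]
22. n13.val = false  [D.cnt > -8]
23. n13.lim = -2  [D.cnt + 6]
24. n9.hot = false  [C.wid > 27]
25. n9.tag = 3  [D.lim + 5]
26. n2.hot = true  [S.val == true]
27. n2.tag = 29  [C₁.tag + 26]
28. n15.cnt = "vq"  [terminal]
29. n16.sig = true  [terminal]
30. n1.off = true  [c.sig == true]
31. n0.val = true  [true]
32. n0.key = 24  [24]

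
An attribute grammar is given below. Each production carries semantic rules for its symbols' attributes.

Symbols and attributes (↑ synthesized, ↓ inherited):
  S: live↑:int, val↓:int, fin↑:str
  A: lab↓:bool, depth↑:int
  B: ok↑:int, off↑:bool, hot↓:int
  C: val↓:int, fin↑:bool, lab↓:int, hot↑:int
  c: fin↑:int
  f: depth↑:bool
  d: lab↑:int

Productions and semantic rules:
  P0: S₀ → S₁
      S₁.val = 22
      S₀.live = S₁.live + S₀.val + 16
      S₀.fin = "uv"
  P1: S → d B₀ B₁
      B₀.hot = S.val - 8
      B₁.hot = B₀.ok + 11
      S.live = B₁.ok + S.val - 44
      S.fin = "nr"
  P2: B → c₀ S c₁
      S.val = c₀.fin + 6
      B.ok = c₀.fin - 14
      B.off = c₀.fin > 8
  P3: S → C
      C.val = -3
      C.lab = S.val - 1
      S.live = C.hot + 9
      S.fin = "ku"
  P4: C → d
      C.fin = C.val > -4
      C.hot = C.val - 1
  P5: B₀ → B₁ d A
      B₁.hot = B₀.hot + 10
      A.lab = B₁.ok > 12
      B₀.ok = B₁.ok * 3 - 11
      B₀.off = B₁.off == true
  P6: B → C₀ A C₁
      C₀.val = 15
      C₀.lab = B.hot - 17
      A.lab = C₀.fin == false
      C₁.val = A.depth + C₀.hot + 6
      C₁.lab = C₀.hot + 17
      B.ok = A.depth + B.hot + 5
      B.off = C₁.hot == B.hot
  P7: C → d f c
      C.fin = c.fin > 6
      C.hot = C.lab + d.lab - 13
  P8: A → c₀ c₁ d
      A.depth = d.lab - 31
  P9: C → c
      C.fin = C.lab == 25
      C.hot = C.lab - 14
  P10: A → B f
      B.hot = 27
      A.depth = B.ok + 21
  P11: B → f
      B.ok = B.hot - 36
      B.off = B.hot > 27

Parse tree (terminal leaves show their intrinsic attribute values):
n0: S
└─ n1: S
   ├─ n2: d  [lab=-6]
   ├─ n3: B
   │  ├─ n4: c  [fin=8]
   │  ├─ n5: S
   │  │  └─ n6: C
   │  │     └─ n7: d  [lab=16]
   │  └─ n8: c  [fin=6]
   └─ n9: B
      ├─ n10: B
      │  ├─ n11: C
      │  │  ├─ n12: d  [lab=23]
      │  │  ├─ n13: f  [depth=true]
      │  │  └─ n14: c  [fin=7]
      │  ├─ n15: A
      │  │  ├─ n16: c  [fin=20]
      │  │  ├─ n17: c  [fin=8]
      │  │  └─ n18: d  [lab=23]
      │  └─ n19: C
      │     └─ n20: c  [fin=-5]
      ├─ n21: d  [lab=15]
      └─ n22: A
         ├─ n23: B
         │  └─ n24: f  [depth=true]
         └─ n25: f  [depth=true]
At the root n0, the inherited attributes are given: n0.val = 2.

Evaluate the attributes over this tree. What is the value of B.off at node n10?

false

1. n0.val = 2  [given at root]
2. n1.val = 22  [22]
3. n2.lab = -6  [terminal]
4. n3.hot = 14  [S.val - 8]
5. n4.fin = 8  [terminal]
6. n5.val = 14  [c₀.fin + 6]
7. n6.val = -3  [-3]
8. n6.lab = 13  [S.val - 1]
9. n7.lab = 16  [terminal]
10. n6.fin = true  [C.val > -4]
11. n6.hot = -4  [C.val - 1]
12. n5.live = 5  [C.hot + 9]
13. n5.fin = "ku"  ["ku"]
14. n8.fin = 6  [terminal]
15. n3.ok = -6  [c₀.fin - 14]
16. n3.off = false  [c₀.fin > 8]
17. n9.hot = 5  [B₀.ok + 11]
18. n10.hot = 15  [B₀.hot + 10]
19. n11.val = 15  [15]
20. n11.lab = -2  [B.hot - 17]
21. n12.lab = 23  [terminal]
22. n13.depth = true  [terminal]
23. n14.fin = 7  [terminal]
24. n11.fin = true  [c.fin > 6]
25. n11.hot = 8  [C.lab + d.lab - 13]
26. n15.lab = false  [C₀.fin == false]
27. n16.fin = 20  [terminal]
28. n17.fin = 8  [terminal]
29. n18.lab = 23  [terminal]
30. n15.depth = -8  [d.lab - 31]
31. n19.val = 6  [A.depth + C₀.hot + 6]
32. n19.lab = 25  [C₀.hot + 17]
33. n20.fin = -5  [terminal]
34. n19.fin = true  [C.lab == 25]
35. n19.hot = 11  [C.lab - 14]
36. n10.ok = 12  [A.depth + B.hot + 5]
37. n10.off = false  [C₁.hot == B.hot]
38. n21.lab = 15  [terminal]
39. n22.lab = false  [B₁.ok > 12]
40. n23.hot = 27  [27]
41. n24.depth = true  [terminal]
42. n23.ok = -9  [B.hot - 36]
43. n23.off = false  [B.hot > 27]
44. n25.depth = true  [terminal]
45. n22.depth = 12  [B.ok + 21]
46. n9.ok = 25  [B₁.ok * 3 - 11]
47. n9.off = false  [B₁.off == true]
48. n1.live = 3  [B₁.ok + S.val - 44]
49. n1.fin = "nr"  ["nr"]
50. n0.live = 21  [S₁.live + S₀.val + 16]
51. n0.fin = "uv"  ["uv"]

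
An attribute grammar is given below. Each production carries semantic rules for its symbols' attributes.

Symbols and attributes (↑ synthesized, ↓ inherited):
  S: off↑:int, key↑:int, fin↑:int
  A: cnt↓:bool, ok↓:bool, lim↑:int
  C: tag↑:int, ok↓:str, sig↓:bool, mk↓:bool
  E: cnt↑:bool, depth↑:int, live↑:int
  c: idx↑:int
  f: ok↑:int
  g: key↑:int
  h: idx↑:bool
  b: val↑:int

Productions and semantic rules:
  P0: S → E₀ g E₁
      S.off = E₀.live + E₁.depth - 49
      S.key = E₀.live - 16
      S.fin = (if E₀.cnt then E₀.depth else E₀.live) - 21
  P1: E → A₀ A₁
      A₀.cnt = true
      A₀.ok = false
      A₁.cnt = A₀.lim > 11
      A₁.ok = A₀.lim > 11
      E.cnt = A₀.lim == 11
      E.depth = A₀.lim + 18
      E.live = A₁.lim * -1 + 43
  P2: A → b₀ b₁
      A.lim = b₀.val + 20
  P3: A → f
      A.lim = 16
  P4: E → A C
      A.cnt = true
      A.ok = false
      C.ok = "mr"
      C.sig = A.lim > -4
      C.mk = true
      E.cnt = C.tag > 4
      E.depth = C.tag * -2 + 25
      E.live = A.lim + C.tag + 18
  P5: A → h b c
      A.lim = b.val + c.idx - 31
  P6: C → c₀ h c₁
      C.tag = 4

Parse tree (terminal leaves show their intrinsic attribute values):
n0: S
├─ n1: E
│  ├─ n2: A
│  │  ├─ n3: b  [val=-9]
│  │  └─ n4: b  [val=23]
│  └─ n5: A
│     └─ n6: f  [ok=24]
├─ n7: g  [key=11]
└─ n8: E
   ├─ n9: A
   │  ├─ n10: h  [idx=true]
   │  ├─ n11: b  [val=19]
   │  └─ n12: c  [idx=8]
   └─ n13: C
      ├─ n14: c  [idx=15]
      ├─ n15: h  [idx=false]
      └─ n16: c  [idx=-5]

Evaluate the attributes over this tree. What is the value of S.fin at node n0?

8

1. n2.cnt = true  [true]
2. n2.ok = false  [false]
3. n3.val = -9  [terminal]
4. n4.val = 23  [terminal]
5. n2.lim = 11  [b₀.val + 20]
6. n5.cnt = false  [A₀.lim > 11]
7. n5.ok = false  [A₀.lim > 11]
8. n6.ok = 24  [terminal]
9. n5.lim = 16  [16]
10. n1.cnt = true  [A₀.lim == 11]
11. n1.depth = 29  [A₀.lim + 18]
12. n1.live = 27  [A₁.lim * -1 + 43]
13. n7.key = 11  [terminal]
14. n9.cnt = true  [true]
15. n9.ok = false  [false]
16. n10.idx = true  [terminal]
17. n11.val = 19  [terminal]
18. n12.idx = 8  [terminal]
19. n9.lim = -4  [b.val + c.idx - 31]
20. n13.ok = "mr"  ["mr"]
21. n13.sig = false  [A.lim > -4]
22. n13.mk = true  [true]
23. n14.idx = 15  [terminal]
24. n15.idx = false  [terminal]
25. n16.idx = -5  [terminal]
26. n13.tag = 4  [4]
27. n8.cnt = false  [C.tag > 4]
28. n8.depth = 17  [C.tag * -2 + 25]
29. n8.live = 18  [A.lim + C.tag + 18]
30. n0.off = -5  [E₀.live + E₁.depth - 49]
31. n0.key = 11  [E₀.live - 16]
32. n0.fin = 8  [(if E₀.cnt then E₀.depth else E₀.live) - 21]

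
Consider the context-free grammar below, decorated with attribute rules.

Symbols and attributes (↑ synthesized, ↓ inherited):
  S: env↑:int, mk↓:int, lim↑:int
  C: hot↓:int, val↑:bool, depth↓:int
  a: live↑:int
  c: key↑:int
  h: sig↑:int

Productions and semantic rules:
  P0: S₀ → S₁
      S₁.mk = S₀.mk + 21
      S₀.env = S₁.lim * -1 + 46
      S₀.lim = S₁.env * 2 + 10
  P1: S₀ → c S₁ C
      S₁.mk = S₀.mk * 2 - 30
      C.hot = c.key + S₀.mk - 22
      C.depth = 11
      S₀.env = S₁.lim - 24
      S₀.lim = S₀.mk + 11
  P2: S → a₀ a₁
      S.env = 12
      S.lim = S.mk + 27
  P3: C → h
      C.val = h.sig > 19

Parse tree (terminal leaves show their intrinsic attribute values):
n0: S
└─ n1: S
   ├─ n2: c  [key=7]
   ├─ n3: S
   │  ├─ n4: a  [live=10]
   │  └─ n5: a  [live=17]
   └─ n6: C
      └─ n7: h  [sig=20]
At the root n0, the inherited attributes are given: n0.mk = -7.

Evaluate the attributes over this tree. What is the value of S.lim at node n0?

1. n0.mk = -7  [given at root]
2. n1.mk = 14  [S₀.mk + 21]
3. n2.key = 7  [terminal]
4. n3.mk = -2  [S₀.mk * 2 - 30]
5. n4.live = 10  [terminal]
6. n5.live = 17  [terminal]
7. n3.env = 12  [12]
8. n3.lim = 25  [S.mk + 27]
9. n6.hot = -1  [c.key + S₀.mk - 22]
10. n6.depth = 11  [11]
11. n7.sig = 20  [terminal]
12. n6.val = true  [h.sig > 19]
13. n1.env = 1  [S₁.lim - 24]
14. n1.lim = 25  [S₀.mk + 11]
15. n0.env = 21  [S₁.lim * -1 + 46]
16. n0.lim = 12  [S₁.env * 2 + 10]

12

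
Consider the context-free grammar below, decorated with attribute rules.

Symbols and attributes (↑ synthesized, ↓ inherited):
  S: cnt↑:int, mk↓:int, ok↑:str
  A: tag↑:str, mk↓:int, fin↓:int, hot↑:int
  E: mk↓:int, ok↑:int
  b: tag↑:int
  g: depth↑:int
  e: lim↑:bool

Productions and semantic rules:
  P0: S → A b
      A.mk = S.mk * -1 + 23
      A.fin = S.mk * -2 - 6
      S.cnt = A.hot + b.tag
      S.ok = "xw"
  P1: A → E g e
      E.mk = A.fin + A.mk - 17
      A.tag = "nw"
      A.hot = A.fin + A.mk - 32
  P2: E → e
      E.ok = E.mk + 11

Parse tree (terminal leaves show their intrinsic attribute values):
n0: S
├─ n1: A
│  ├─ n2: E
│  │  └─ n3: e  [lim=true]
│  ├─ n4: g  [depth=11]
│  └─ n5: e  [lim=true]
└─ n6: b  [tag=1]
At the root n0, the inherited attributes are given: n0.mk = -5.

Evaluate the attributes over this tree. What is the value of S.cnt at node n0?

1. n0.mk = -5  [given at root]
2. n1.mk = 28  [S.mk * -1 + 23]
3. n1.fin = 4  [S.mk * -2 - 6]
4. n2.mk = 15  [A.fin + A.mk - 17]
5. n3.lim = true  [terminal]
6. n2.ok = 26  [E.mk + 11]
7. n4.depth = 11  [terminal]
8. n5.lim = true  [terminal]
9. n1.tag = "nw"  ["nw"]
10. n1.hot = 0  [A.fin + A.mk - 32]
11. n6.tag = 1  [terminal]
12. n0.cnt = 1  [A.hot + b.tag]
13. n0.ok = "xw"  ["xw"]

1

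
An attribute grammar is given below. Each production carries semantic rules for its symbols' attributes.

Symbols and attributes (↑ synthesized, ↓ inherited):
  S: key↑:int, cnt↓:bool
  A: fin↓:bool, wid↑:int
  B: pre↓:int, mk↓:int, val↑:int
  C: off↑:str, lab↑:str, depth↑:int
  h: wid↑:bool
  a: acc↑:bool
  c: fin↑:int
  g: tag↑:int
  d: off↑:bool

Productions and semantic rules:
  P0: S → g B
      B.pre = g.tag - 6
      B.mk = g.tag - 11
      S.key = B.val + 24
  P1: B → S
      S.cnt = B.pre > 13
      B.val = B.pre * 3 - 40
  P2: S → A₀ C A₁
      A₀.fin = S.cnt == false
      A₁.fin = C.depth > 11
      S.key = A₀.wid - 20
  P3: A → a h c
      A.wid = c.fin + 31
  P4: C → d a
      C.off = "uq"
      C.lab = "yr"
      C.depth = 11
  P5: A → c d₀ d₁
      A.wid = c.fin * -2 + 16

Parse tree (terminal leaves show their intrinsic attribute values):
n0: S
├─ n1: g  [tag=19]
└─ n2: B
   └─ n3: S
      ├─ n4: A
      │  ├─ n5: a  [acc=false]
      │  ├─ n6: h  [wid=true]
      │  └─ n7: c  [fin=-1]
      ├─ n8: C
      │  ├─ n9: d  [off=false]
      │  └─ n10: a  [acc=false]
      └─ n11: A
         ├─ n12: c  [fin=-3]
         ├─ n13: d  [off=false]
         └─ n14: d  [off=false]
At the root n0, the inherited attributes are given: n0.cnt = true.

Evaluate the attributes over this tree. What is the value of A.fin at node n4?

1. n0.cnt = true  [given at root]
2. n1.tag = 19  [terminal]
3. n2.pre = 13  [g.tag - 6]
4. n2.mk = 8  [g.tag - 11]
5. n3.cnt = false  [B.pre > 13]
6. n4.fin = true  [S.cnt == false]
7. n5.acc = false  [terminal]
8. n6.wid = true  [terminal]
9. n7.fin = -1  [terminal]
10. n4.wid = 30  [c.fin + 31]
11. n9.off = false  [terminal]
12. n10.acc = false  [terminal]
13. n8.off = "uq"  ["uq"]
14. n8.lab = "yr"  ["yr"]
15. n8.depth = 11  [11]
16. n11.fin = false  [C.depth > 11]
17. n12.fin = -3  [terminal]
18. n13.off = false  [terminal]
19. n14.off = false  [terminal]
20. n11.wid = 22  [c.fin * -2 + 16]
21. n3.key = 10  [A₀.wid - 20]
22. n2.val = -1  [B.pre * 3 - 40]
23. n0.key = 23  [B.val + 24]

true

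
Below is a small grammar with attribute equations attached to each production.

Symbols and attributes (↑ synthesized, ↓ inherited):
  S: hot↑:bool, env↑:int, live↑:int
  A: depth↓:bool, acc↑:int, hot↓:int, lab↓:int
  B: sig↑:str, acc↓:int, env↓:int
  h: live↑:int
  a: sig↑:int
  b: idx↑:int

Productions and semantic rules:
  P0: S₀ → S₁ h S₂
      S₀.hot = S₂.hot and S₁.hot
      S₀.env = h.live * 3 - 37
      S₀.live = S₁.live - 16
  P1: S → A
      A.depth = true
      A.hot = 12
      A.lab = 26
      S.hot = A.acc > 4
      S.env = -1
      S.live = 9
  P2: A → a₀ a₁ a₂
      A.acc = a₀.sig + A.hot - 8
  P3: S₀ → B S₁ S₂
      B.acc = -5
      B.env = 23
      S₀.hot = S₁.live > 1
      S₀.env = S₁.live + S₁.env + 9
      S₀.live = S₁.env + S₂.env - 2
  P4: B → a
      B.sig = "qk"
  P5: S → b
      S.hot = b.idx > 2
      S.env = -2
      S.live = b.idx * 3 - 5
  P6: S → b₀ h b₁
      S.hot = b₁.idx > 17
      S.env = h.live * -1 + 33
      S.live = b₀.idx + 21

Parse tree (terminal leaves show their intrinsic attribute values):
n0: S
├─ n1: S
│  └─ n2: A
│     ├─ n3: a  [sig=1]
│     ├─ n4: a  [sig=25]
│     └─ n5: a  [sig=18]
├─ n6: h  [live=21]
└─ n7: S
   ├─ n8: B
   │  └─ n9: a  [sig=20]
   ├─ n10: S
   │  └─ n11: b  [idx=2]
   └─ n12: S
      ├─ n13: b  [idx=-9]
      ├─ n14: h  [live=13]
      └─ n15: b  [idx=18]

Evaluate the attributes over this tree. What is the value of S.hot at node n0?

false

1. n2.depth = true  [true]
2. n2.hot = 12  [12]
3. n2.lab = 26  [26]
4. n3.sig = 1  [terminal]
5. n4.sig = 25  [terminal]
6. n5.sig = 18  [terminal]
7. n2.acc = 5  [a₀.sig + A.hot - 8]
8. n1.hot = true  [A.acc > 4]
9. n1.env = -1  [-1]
10. n1.live = 9  [9]
11. n6.live = 21  [terminal]
12. n8.acc = -5  [-5]
13. n8.env = 23  [23]
14. n9.sig = 20  [terminal]
15. n8.sig = "qk"  ["qk"]
16. n11.idx = 2  [terminal]
17. n10.hot = false  [b.idx > 2]
18. n10.env = -2  [-2]
19. n10.live = 1  [b.idx * 3 - 5]
20. n13.idx = -9  [terminal]
21. n14.live = 13  [terminal]
22. n15.idx = 18  [terminal]
23. n12.hot = true  [b₁.idx > 17]
24. n12.env = 20  [h.live * -1 + 33]
25. n12.live = 12  [b₀.idx + 21]
26. n7.hot = false  [S₁.live > 1]
27. n7.env = 8  [S₁.live + S₁.env + 9]
28. n7.live = 16  [S₁.env + S₂.env - 2]
29. n0.hot = false  [S₂.hot and S₁.hot]
30. n0.env = 26  [h.live * 3 - 37]
31. n0.live = -7  [S₁.live - 16]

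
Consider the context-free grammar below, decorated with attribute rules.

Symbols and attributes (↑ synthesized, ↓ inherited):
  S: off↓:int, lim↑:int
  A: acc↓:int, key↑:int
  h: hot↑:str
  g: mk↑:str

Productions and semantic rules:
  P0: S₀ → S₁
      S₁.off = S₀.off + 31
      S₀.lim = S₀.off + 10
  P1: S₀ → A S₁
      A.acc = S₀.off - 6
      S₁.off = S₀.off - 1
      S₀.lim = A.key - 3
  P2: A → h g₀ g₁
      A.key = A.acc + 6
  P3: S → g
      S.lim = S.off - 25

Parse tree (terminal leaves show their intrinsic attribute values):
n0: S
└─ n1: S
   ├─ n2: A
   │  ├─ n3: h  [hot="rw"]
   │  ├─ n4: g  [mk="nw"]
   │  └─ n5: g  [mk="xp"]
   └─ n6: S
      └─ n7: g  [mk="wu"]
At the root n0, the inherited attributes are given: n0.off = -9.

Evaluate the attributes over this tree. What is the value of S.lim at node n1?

19

1. n0.off = -9  [given at root]
2. n1.off = 22  [S₀.off + 31]
3. n2.acc = 16  [S₀.off - 6]
4. n3.hot = "rw"  [terminal]
5. n4.mk = "nw"  [terminal]
6. n5.mk = "xp"  [terminal]
7. n2.key = 22  [A.acc + 6]
8. n6.off = 21  [S₀.off - 1]
9. n7.mk = "wu"  [terminal]
10. n6.lim = -4  [S.off - 25]
11. n1.lim = 19  [A.key - 3]
12. n0.lim = 1  [S₀.off + 10]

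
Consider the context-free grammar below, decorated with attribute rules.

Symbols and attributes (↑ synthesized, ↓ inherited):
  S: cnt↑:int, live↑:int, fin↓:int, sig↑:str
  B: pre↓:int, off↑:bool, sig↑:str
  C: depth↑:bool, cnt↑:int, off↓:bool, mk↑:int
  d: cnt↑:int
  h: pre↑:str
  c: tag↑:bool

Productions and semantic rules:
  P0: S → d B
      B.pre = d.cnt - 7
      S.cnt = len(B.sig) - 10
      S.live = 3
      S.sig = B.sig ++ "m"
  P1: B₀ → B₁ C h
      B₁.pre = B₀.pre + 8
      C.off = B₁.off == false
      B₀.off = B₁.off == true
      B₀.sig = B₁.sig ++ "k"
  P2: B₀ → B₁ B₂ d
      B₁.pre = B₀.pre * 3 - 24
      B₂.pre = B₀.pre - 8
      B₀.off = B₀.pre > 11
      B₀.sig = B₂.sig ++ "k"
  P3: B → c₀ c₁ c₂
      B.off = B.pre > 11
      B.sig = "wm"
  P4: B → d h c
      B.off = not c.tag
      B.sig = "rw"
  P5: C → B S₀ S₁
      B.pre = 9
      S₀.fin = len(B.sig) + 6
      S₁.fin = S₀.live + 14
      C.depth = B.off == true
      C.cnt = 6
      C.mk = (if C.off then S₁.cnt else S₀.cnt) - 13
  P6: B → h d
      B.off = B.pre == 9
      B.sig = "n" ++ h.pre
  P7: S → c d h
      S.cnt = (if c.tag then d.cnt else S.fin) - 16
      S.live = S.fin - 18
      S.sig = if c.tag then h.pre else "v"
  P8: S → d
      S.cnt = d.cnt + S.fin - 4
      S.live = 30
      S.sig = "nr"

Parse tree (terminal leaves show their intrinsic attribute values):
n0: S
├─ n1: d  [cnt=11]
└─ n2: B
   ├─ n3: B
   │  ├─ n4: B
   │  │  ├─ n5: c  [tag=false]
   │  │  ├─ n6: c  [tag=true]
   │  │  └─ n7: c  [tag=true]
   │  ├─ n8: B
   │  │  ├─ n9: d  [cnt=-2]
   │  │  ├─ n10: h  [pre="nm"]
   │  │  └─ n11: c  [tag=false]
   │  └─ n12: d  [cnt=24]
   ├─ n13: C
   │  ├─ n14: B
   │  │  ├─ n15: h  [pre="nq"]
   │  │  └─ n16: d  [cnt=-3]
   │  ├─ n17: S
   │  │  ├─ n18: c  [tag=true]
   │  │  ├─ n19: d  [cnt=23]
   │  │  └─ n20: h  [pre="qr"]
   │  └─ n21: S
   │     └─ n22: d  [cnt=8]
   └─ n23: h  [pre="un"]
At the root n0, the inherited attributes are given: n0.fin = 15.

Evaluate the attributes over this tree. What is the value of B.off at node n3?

true

1. n0.fin = 15  [given at root]
2. n1.cnt = 11  [terminal]
3. n2.pre = 4  [d.cnt - 7]
4. n3.pre = 12  [B₀.pre + 8]
5. n4.pre = 12  [B₀.pre * 3 - 24]
6. n5.tag = false  [terminal]
7. n6.tag = true  [terminal]
8. n7.tag = true  [terminal]
9. n4.off = true  [B.pre > 11]
10. n4.sig = "wm"  ["wm"]
11. n8.pre = 4  [B₀.pre - 8]
12. n9.cnt = -2  [terminal]
13. n10.pre = "nm"  [terminal]
14. n11.tag = false  [terminal]
15. n8.off = true  [not c.tag]
16. n8.sig = "rw"  ["rw"]
17. n12.cnt = 24  [terminal]
18. n3.off = true  [B₀.pre > 11]
19. n3.sig = "rwk"  [B₂.sig ++ "k"]
20. n13.off = false  [B₁.off == false]
21. n14.pre = 9  [9]
22. n15.pre = "nq"  [terminal]
23. n16.cnt = -3  [terminal]
24. n14.off = true  [B.pre == 9]
25. n14.sig = "nnq"  ["n" ++ h.pre]
26. n17.fin = 9  [len(B.sig) + 6]
27. n18.tag = true  [terminal]
28. n19.cnt = 23  [terminal]
29. n20.pre = "qr"  [terminal]
30. n17.cnt = 7  [(if c.tag then d.cnt else S.fin) - 16]
31. n17.live = -9  [S.fin - 18]
32. n17.sig = "qr"  [if c.tag then h.pre else "v"]
33. n21.fin = 5  [S₀.live + 14]
34. n22.cnt = 8  [terminal]
35. n21.cnt = 9  [d.cnt + S.fin - 4]
36. n21.live = 30  [30]
37. n21.sig = "nr"  ["nr"]
38. n13.depth = true  [B.off == true]
39. n13.cnt = 6  [6]
40. n13.mk = -6  [(if C.off then S₁.cnt else S₀.cnt) - 13]
41. n23.pre = "un"  [terminal]
42. n2.off = true  [B₁.off == true]
43. n2.sig = "rwkk"  [B₁.sig ++ "k"]
44. n0.cnt = -6  [len(B.sig) - 10]
45. n0.live = 3  [3]
46. n0.sig = "rwkkm"  [B.sig ++ "m"]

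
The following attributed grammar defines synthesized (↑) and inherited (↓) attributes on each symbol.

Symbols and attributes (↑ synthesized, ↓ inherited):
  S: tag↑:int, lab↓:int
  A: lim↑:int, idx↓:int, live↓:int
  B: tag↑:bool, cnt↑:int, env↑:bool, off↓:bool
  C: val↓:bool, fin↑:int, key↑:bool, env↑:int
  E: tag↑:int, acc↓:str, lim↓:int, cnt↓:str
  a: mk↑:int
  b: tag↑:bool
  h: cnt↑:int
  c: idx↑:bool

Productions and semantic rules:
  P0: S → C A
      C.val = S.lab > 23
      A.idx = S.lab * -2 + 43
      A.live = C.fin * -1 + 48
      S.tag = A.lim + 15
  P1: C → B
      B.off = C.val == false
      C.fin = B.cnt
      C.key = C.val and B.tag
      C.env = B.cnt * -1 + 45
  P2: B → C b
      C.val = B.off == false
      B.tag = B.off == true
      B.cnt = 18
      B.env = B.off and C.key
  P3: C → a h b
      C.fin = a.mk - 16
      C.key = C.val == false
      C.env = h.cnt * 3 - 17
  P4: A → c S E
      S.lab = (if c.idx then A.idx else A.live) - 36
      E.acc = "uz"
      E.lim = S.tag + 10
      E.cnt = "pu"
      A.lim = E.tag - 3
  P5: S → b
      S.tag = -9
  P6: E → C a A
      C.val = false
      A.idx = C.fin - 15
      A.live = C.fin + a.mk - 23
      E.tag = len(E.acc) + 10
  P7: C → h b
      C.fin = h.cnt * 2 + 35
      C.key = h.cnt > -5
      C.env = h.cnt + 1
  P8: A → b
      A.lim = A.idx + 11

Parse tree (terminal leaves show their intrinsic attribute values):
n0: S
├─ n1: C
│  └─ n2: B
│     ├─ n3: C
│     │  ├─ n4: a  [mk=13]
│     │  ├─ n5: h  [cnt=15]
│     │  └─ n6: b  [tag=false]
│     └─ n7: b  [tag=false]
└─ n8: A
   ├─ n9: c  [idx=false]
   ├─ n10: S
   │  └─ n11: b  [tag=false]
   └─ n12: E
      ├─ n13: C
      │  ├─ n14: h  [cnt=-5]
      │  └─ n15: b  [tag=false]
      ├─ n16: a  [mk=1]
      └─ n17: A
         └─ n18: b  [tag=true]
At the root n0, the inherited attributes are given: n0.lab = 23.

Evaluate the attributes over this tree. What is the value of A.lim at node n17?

21

1. n0.lab = 23  [given at root]
2. n1.val = false  [S.lab > 23]
3. n2.off = true  [C.val == false]
4. n3.val = false  [B.off == false]
5. n4.mk = 13  [terminal]
6. n5.cnt = 15  [terminal]
7. n6.tag = false  [terminal]
8. n3.fin = -3  [a.mk - 16]
9. n3.key = true  [C.val == false]
10. n3.env = 28  [h.cnt * 3 - 17]
11. n7.tag = false  [terminal]
12. n2.tag = true  [B.off == true]
13. n2.cnt = 18  [18]
14. n2.env = true  [B.off and C.key]
15. n1.fin = 18  [B.cnt]
16. n1.key = false  [C.val and B.tag]
17. n1.env = 27  [B.cnt * -1 + 45]
18. n8.idx = -3  [S.lab * -2 + 43]
19. n8.live = 30  [C.fin * -1 + 48]
20. n9.idx = false  [terminal]
21. n10.lab = -6  [(if c.idx then A.idx else A.live) - 36]
22. n11.tag = false  [terminal]
23. n10.tag = -9  [-9]
24. n12.acc = "uz"  ["uz"]
25. n12.lim = 1  [S.tag + 10]
26. n12.cnt = "pu"  ["pu"]
27. n13.val = false  [false]
28. n14.cnt = -5  [terminal]
29. n15.tag = false  [terminal]
30. n13.fin = 25  [h.cnt * 2 + 35]
31. n13.key = false  [h.cnt > -5]
32. n13.env = -4  [h.cnt + 1]
33. n16.mk = 1  [terminal]
34. n17.idx = 10  [C.fin - 15]
35. n17.live = 3  [C.fin + a.mk - 23]
36. n18.tag = true  [terminal]
37. n17.lim = 21  [A.idx + 11]
38. n12.tag = 12  [len(E.acc) + 10]
39. n8.lim = 9  [E.tag - 3]
40. n0.tag = 24  [A.lim + 15]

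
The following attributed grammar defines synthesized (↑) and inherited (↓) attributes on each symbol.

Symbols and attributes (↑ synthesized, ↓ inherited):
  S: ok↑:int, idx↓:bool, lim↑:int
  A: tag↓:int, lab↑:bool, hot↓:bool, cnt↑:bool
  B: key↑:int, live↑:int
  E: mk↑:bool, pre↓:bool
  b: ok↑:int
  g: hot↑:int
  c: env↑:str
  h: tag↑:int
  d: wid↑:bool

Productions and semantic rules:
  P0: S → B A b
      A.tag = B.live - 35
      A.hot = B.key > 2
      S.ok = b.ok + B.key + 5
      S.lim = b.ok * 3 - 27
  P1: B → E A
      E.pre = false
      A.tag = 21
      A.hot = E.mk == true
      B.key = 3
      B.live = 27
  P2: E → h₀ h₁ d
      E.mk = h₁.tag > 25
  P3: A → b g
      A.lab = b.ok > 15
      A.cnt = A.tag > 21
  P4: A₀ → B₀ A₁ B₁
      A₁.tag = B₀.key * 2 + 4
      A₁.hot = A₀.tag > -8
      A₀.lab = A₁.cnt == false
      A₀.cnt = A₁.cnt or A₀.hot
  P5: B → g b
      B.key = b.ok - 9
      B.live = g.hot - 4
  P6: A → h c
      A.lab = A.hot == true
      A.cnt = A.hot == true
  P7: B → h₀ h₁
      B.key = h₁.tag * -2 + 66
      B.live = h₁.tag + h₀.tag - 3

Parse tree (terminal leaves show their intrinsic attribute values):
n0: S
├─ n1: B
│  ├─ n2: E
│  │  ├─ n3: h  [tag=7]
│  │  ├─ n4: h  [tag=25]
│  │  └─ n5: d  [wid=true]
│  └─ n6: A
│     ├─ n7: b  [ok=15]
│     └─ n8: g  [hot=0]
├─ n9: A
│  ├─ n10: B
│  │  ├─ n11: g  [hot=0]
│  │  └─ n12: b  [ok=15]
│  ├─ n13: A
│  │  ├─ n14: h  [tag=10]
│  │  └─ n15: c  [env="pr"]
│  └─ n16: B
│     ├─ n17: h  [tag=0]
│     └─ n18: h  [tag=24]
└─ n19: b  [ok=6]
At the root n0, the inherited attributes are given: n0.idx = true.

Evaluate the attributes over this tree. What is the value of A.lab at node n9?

1. n0.idx = true  [given at root]
2. n2.pre = false  [false]
3. n3.tag = 7  [terminal]
4. n4.tag = 25  [terminal]
5. n5.wid = true  [terminal]
6. n2.mk = false  [h₁.tag > 25]
7. n6.tag = 21  [21]
8. n6.hot = false  [E.mk == true]
9. n7.ok = 15  [terminal]
10. n8.hot = 0  [terminal]
11. n6.lab = false  [b.ok > 15]
12. n6.cnt = false  [A.tag > 21]
13. n1.key = 3  [3]
14. n1.live = 27  [27]
15. n9.tag = -8  [B.live - 35]
16. n9.hot = true  [B.key > 2]
17. n11.hot = 0  [terminal]
18. n12.ok = 15  [terminal]
19. n10.key = 6  [b.ok - 9]
20. n10.live = -4  [g.hot - 4]
21. n13.tag = 16  [B₀.key * 2 + 4]
22. n13.hot = false  [A₀.tag > -8]
23. n14.tag = 10  [terminal]
24. n15.env = "pr"  [terminal]
25. n13.lab = false  [A.hot == true]
26. n13.cnt = false  [A.hot == true]
27. n17.tag = 0  [terminal]
28. n18.tag = 24  [terminal]
29. n16.key = 18  [h₁.tag * -2 + 66]
30. n16.live = 21  [h₁.tag + h₀.tag - 3]
31. n9.lab = true  [A₁.cnt == false]
32. n9.cnt = true  [A₁.cnt or A₀.hot]
33. n19.ok = 6  [terminal]
34. n0.ok = 14  [b.ok + B.key + 5]
35. n0.lim = -9  [b.ok * 3 - 27]

true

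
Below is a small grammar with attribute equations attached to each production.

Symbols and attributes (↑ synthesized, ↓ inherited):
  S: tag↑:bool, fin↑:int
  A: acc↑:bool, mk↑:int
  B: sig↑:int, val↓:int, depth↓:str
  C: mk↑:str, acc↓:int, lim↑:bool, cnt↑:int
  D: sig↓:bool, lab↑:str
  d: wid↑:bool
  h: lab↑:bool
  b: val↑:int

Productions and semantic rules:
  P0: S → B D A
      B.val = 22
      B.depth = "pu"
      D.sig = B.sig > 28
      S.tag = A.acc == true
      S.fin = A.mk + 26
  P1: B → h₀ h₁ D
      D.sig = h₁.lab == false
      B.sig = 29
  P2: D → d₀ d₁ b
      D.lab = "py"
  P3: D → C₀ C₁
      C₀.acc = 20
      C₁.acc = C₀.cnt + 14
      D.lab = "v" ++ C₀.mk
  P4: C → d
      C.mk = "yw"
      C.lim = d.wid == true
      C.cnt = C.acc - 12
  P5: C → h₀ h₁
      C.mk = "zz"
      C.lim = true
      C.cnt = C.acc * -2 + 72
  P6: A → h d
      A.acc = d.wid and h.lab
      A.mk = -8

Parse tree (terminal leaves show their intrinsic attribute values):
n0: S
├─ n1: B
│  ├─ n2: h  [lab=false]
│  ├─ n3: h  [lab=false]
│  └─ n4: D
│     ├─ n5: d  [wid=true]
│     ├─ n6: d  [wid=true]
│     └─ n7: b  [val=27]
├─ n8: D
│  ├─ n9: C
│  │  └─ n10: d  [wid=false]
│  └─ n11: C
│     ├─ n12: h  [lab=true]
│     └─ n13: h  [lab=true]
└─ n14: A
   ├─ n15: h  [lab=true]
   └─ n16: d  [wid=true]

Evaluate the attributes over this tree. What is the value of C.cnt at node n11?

28

1. n1.val = 22  [22]
2. n1.depth = "pu"  ["pu"]
3. n2.lab = false  [terminal]
4. n3.lab = false  [terminal]
5. n4.sig = true  [h₁.lab == false]
6. n5.wid = true  [terminal]
7. n6.wid = true  [terminal]
8. n7.val = 27  [terminal]
9. n4.lab = "py"  ["py"]
10. n1.sig = 29  [29]
11. n8.sig = true  [B.sig > 28]
12. n9.acc = 20  [20]
13. n10.wid = false  [terminal]
14. n9.mk = "yw"  ["yw"]
15. n9.lim = false  [d.wid == true]
16. n9.cnt = 8  [C.acc - 12]
17. n11.acc = 22  [C₀.cnt + 14]
18. n12.lab = true  [terminal]
19. n13.lab = true  [terminal]
20. n11.mk = "zz"  ["zz"]
21. n11.lim = true  [true]
22. n11.cnt = 28  [C.acc * -2 + 72]
23. n8.lab = "vyw"  ["v" ++ C₀.mk]
24. n15.lab = true  [terminal]
25. n16.wid = true  [terminal]
26. n14.acc = true  [d.wid and h.lab]
27. n14.mk = -8  [-8]
28. n0.tag = true  [A.acc == true]
29. n0.fin = 18  [A.mk + 26]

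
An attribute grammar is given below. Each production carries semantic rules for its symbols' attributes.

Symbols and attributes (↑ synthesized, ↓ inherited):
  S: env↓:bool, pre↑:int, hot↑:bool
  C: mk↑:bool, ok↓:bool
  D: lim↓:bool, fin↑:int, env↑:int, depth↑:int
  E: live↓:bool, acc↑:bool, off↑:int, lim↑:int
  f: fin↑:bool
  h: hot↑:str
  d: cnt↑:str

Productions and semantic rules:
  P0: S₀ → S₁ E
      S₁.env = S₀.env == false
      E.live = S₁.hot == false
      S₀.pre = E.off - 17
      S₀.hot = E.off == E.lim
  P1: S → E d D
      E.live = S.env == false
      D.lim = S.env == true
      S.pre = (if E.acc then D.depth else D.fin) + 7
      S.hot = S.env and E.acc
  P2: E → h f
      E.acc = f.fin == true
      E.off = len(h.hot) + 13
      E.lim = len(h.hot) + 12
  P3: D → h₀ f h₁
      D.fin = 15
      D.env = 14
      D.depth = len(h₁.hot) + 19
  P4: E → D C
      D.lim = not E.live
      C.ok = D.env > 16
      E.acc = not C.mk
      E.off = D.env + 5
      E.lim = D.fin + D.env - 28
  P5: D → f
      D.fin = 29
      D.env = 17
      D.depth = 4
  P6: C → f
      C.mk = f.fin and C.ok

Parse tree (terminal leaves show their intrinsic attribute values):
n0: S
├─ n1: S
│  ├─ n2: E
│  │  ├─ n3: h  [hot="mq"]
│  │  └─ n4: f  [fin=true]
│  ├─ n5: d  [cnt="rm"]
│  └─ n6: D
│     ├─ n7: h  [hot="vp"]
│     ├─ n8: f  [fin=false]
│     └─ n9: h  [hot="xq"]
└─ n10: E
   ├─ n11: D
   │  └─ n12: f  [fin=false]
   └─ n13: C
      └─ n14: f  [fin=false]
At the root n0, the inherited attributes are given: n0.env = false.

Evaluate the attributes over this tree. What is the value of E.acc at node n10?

1. n0.env = false  [given at root]
2. n1.env = true  [S₀.env == false]
3. n2.live = false  [S.env == false]
4. n3.hot = "mq"  [terminal]
5. n4.fin = true  [terminal]
6. n2.acc = true  [f.fin == true]
7. n2.off = 15  [len(h.hot) + 13]
8. n2.lim = 14  [len(h.hot) + 12]
9. n5.cnt = "rm"  [terminal]
10. n6.lim = true  [S.env == true]
11. n7.hot = "vp"  [terminal]
12. n8.fin = false  [terminal]
13. n9.hot = "xq"  [terminal]
14. n6.fin = 15  [15]
15. n6.env = 14  [14]
16. n6.depth = 21  [len(h₁.hot) + 19]
17. n1.pre = 28  [(if E.acc then D.depth else D.fin) + 7]
18. n1.hot = true  [S.env and E.acc]
19. n10.live = false  [S₁.hot == false]
20. n11.lim = true  [not E.live]
21. n12.fin = false  [terminal]
22. n11.fin = 29  [29]
23. n11.env = 17  [17]
24. n11.depth = 4  [4]
25. n13.ok = true  [D.env > 16]
26. n14.fin = false  [terminal]
27. n13.mk = false  [f.fin and C.ok]
28. n10.acc = true  [not C.mk]
29. n10.off = 22  [D.env + 5]
30. n10.lim = 18  [D.fin + D.env - 28]
31. n0.pre = 5  [E.off - 17]
32. n0.hot = false  [E.off == E.lim]

true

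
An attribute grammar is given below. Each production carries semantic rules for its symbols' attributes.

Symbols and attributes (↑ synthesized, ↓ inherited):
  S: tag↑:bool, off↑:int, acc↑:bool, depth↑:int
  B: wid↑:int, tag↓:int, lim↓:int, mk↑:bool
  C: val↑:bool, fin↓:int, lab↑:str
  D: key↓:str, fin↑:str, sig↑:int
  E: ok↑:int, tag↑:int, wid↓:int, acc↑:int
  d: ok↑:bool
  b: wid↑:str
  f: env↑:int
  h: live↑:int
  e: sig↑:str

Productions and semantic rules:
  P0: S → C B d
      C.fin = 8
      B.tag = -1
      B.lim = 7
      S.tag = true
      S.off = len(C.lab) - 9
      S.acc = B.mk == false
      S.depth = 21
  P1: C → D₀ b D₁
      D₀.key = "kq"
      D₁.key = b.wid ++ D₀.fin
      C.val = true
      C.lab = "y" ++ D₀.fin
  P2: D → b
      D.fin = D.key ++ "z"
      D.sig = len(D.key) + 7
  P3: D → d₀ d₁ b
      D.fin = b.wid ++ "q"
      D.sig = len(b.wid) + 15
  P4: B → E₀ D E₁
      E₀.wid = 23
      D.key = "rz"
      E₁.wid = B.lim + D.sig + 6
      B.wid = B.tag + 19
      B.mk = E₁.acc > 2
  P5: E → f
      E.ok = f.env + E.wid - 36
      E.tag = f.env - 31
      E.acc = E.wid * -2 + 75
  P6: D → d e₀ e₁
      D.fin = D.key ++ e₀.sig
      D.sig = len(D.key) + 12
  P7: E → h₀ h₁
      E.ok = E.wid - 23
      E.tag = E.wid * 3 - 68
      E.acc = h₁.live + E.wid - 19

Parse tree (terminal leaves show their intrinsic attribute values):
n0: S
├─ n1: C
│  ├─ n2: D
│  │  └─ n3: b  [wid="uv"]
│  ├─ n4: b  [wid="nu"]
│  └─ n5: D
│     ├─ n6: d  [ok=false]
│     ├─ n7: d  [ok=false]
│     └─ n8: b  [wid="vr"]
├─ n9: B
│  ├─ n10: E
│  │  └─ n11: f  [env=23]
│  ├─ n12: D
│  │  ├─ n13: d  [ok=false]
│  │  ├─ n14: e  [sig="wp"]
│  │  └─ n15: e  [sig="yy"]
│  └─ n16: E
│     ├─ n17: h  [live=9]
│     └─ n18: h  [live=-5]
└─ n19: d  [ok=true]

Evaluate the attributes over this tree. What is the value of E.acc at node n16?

3

1. n1.fin = 8  [8]
2. n2.key = "kq"  ["kq"]
3. n3.wid = "uv"  [terminal]
4. n2.fin = "kqz"  [D.key ++ "z"]
5. n2.sig = 9  [len(D.key) + 7]
6. n4.wid = "nu"  [terminal]
7. n5.key = "nukqz"  [b.wid ++ D₀.fin]
8. n6.ok = false  [terminal]
9. n7.ok = false  [terminal]
10. n8.wid = "vr"  [terminal]
11. n5.fin = "vrq"  [b.wid ++ "q"]
12. n5.sig = 17  [len(b.wid) + 15]
13. n1.val = true  [true]
14. n1.lab = "ykqz"  ["y" ++ D₀.fin]
15. n9.tag = -1  [-1]
16. n9.lim = 7  [7]
17. n10.wid = 23  [23]
18. n11.env = 23  [terminal]
19. n10.ok = 10  [f.env + E.wid - 36]
20. n10.tag = -8  [f.env - 31]
21. n10.acc = 29  [E.wid * -2 + 75]
22. n12.key = "rz"  ["rz"]
23. n13.ok = false  [terminal]
24. n14.sig = "wp"  [terminal]
25. n15.sig = "yy"  [terminal]
26. n12.fin = "rzwp"  [D.key ++ e₀.sig]
27. n12.sig = 14  [len(D.key) + 12]
28. n16.wid = 27  [B.lim + D.sig + 6]
29. n17.live = 9  [terminal]
30. n18.live = -5  [terminal]
31. n16.ok = 4  [E.wid - 23]
32. n16.tag = 13  [E.wid * 3 - 68]
33. n16.acc = 3  [h₁.live + E.wid - 19]
34. n9.wid = 18  [B.tag + 19]
35. n9.mk = true  [E₁.acc > 2]
36. n19.ok = true  [terminal]
37. n0.tag = true  [true]
38. n0.off = -5  [len(C.lab) - 9]
39. n0.acc = false  [B.mk == false]
40. n0.depth = 21  [21]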